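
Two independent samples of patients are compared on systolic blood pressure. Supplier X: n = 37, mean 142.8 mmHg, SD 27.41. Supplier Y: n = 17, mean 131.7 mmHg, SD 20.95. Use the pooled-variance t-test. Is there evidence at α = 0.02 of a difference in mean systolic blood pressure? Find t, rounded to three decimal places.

Let group 1 = supplier X, group 2 = supplier Y. H0: μ_1 = μ_2; H1: μ_1 ≠ μ_2 (two-sample pooled-variance t-test, two-sided).
s_p² = [(37−1)·27.41² + (17−1)·20.95²]/(37+17−2) = 655.183
t = (142.8 − 131.7)/√[655.183·(1/37 + 1/17)] = 1.480
df = n₁ + n₂ − 2 = 52
Two-sided p-value ≈ 0.145
Since p ≈ 0.145 > α = 0.02, fail to reject H0; the data do not provide sufficient evidence against H0.

1.480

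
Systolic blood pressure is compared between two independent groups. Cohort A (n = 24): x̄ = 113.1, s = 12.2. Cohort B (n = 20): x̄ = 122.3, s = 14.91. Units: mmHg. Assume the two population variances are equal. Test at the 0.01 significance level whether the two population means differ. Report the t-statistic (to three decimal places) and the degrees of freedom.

Let group 1 = cohort A, group 2 = cohort B. H0: μ_1 = μ_2; H1: μ_1 ≠ μ_2 (two-sample pooled-variance t-test, two-sided).
s_p² = [(24−1)·12.2² + (20−1)·14.91²]/(24+20−2) = 182.076
t = (113.1 − 122.3)/√[182.076·(1/24 + 1/20)] = -2.252
df = n₁ + n₂ − 2 = 42
Two-sided p-value ≈ 0.030
Since p ≈ 0.030 > α = 0.01, fail to reject H0; the evidence is not statistically significant.

t = -2.252, df = 42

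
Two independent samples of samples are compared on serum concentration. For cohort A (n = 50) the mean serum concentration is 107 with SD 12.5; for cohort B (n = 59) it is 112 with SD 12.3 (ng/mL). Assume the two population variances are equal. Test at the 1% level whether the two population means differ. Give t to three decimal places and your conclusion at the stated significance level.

Let group 1 = cohort A, group 2 = cohort B. H0: μ_1 = μ_2; H1: μ_1 ≠ μ_2 (two-sample pooled-variance t-test, two-sided).
s_p² = [(50−1)·12.5² + (59−1)·12.3²]/(50+59−2) = 153.561
t = (107 − 112)/√[153.561·(1/50 + 1/59)] = -2.099
df = n₁ + n₂ − 2 = 107
Two-sided p-value ≈ 0.038
Since p ≈ 0.038 > α = 0.01, fail to reject H0; the data do not provide sufficient evidence against H0.

t = -2.099; fail to reject H0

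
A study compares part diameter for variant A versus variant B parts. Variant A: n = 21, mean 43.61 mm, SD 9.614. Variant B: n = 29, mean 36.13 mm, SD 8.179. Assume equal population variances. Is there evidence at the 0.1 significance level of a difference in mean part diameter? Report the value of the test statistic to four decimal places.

2.9647

Let group 1 = variant A, group 2 = variant B. H0: μ_1 = μ_2; H1: μ_1 ≠ μ_2 (two-sample pooled-variance t-test, two-sided).
s_p² = [(21−1)·9.614² + (29−1)·8.179²]/(21+29−2) = 77.5348
t = (43.61 − 36.13)/√[77.5348·(1/21 + 1/29)] = 2.9647
df = n₁ + n₂ − 2 = 48
Two-sided p-value ≈ 0.005
Since p ≈ 0.005 < α = 0.1, reject H0; the data support H1.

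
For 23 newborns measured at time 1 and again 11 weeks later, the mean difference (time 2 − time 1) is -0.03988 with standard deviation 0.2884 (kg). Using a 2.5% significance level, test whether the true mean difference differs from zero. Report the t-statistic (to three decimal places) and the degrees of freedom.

H0: μ_d = 0; H1: μ_d ≠ 0 (paired t-test on the differences, two-sided).
t = d̄/(s_d/√n) = -0.03988/(0.2884/√23) = -0.663
df = n − 1 = 22
Two-sided p-value ≈ 0.5141
Since p ≈ 0.5141 > α = 0.025, fail to reject H0; the data do not provide sufficient evidence against H0.

t = -0.663, df = 22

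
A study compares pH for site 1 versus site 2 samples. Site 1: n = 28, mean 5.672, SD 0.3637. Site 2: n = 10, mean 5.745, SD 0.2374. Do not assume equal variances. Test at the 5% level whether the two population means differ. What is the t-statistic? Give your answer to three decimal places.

-0.717

Let group 1 = site 1, group 2 = site 2. H0: μ_1 = μ_2; H1: μ_1 ≠ μ_2 (Welch's two-sample t-test, two-sided).
t = (x̄_1 − x̄_2)/√(s_1²/n_1 + s_2²/n_2) = (5.672 − 5.745)/√(0.3637²/28 + 0.2374²/10) = -0.717
Welch–Satterthwaite df ≈ 24.64
Two-sided p-value ≈ 0.480
Since p ≈ 0.480 > α = 0.05, fail to reject H0; the evidence is not statistically significant.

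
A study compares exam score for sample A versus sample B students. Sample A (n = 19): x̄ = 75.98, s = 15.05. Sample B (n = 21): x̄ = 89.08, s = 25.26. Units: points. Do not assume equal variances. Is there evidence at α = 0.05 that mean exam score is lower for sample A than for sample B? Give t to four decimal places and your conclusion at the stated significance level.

t = -2.0141; reject H0

Let group 1 = sample A, group 2 = sample B. H0: μ_1 = μ_2; H1: μ_1 < μ_2 (Welch's two-sample t-test, left-tailed).
t = (x̄_1 − x̄_2)/√(s_1²/n_1 + s_2²/n_2) = (75.98 − 89.08)/√(15.05²/19 + 25.26²/21) = -2.0141
Welch–Satterthwaite df ≈ 33.11
p-value = P(T ≤ -2.0141) ≈ 0.026
Since p ≈ 0.026 < α = 0.05, reject H0; the evidence is statistically significant.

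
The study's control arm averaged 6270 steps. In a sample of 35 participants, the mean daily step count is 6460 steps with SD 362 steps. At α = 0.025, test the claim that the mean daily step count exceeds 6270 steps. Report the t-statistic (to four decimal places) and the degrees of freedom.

H0: μ = 6270; H1: μ > 6270 (one-sample t-test, right-tailed).
t = (x̄ − μ₀)/(s/√n) = (6460 − 6270)/(362/√35) = 3.1051
df = n − 1 = 34
p-value = P(T ≥ 3.1051) ≈ 0.0019
Since p ≈ 0.0019 < α = 0.025, reject H0; the data support H1.

t = 3.1051, df = 34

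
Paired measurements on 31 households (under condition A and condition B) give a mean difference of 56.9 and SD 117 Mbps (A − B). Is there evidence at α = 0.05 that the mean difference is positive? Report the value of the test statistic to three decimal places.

H0: μ_d = 0; H1: μ_d > 0 (paired t-test on the differences, right-tailed).
t = d̄/(s_d/√n) = 56.9/(117/√31) = 2.708
df = n − 1 = 30
p-value = P(T ≥ 2.708) ≈ 0.006
Since p ≈ 0.006 < α = 0.05, reject H0; the evidence is statistically significant.

2.708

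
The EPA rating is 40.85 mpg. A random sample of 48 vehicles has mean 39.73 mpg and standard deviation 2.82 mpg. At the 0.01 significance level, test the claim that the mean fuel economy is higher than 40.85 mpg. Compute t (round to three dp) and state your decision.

t = -2.752; fail to reject H0

H0: μ = 40.85; H1: μ > 40.85 (one-sample t-test, right-tailed).
t = (x̄ − μ₀)/(s/√n) = (39.73 − 40.85)/(2.82/√48) = -2.752
df = n − 1 = 47
p-value = P(T ≥ -2.752) ≈ 0.9958
Since p ≈ 0.9958 > α = 0.01, fail to reject H0; the data do not provide sufficient evidence against H0.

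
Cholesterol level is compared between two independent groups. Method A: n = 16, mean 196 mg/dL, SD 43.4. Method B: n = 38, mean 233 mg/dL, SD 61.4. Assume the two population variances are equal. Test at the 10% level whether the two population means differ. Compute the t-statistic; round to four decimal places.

-2.1859

Let group 1 = method A, group 2 = method B. H0: μ_1 = μ_2; H1: μ_1 ≠ μ_2 (two-sample pooled-variance t-test, two-sided).
s_p² = [(16−1)·43.4² + (38−1)·61.4²]/(16+38−2) = 3225.81
t = (196 − 233)/√[3225.81·(1/16 + 1/38)] = -2.1859
df = n₁ + n₂ − 2 = 52
Two-sided p-value ≈ 0.0333
Since p ≈ 0.0333 < α = 0.1, reject H0; the evidence is statistically significant.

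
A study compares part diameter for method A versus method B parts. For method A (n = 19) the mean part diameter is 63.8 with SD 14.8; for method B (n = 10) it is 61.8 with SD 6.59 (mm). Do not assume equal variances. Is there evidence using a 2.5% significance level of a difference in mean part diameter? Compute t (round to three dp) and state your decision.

Let group 1 = method A, group 2 = method B. H0: μ_1 = μ_2; H1: μ_1 ≠ μ_2 (Welch's two-sample t-test, two-sided).
t = (x̄_1 − x̄_2)/√(s_1²/n_1 + s_2²/n_2) = (63.8 − 61.8)/√(14.8²/19 + 6.59²/10) = 0.502
Welch–Satterthwaite df ≈ 26.57
Two-sided p-value ≈ 0.6198
Since p ≈ 0.6198 > α = 0.025, fail to reject H0; the data do not provide sufficient evidence against H0.

t = 0.502; fail to reject H0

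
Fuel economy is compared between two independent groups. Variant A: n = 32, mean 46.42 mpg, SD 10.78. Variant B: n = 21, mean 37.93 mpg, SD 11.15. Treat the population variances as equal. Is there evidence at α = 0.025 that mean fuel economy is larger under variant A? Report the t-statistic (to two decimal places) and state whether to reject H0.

Let group 1 = variant A, group 2 = variant B. H0: μ_1 = μ_2; H1: μ_1 > μ_2 (two-sample pooled-variance t-test, right-tailed).
s_p² = [(32−1)·10.78² + (21−1)·11.15²]/(32+21−2) = 119.39
t = (46.42 − 37.93)/√[119.39·(1/32 + 1/21)] = 2.77
df = n₁ + n₂ − 2 = 51
p-value = P(T ≥ 2.77) ≈ 0.004
Since p ≈ 0.004 < α = 0.025, reject H0; the evidence is statistically significant.

t = 2.77; reject H0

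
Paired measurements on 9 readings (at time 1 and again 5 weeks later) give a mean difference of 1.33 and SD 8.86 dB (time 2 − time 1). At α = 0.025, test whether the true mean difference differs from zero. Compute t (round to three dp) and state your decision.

H0: μ_d = 0; H1: μ_d ≠ 0 (paired t-test on the differences, two-sided).
t = d̄/(s_d/√n) = 1.33/(8.86/√9) = 0.450
df = n − 1 = 8
Two-sided p-value ≈ 0.6644
Since p ≈ 0.6644 > α = 0.025, fail to reject H0; the data do not provide sufficient evidence against H0.

t = 0.450; fail to reject H0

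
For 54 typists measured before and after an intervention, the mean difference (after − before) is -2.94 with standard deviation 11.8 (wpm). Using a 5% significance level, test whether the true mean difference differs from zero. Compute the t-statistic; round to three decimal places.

-1.831

H0: μ_d = 0; H1: μ_d ≠ 0 (paired t-test on the differences, two-sided).
t = d̄/(s_d/√n) = -2.94/(11.8/√54) = -1.831
df = n − 1 = 53
Two-sided p-value ≈ 0.0727
Since p ≈ 0.0727 > α = 0.05, fail to reject H0; the data do not provide sufficient evidence against H0.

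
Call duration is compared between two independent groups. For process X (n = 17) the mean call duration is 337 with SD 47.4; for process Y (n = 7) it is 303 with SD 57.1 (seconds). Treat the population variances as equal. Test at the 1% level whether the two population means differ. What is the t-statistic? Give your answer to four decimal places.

1.5072

Let group 1 = process X, group 2 = process Y. H0: μ_1 = μ_2; H1: μ_1 ≠ μ_2 (two-sample pooled-variance t-test, two-sided).
s_p² = [(17−1)·47.4² + (7−1)·57.1²]/(17+7−2) = 2523.21
t = (337 − 303)/√[2523.21·(1/17 + 1/7)] = 1.5072
df = n₁ + n₂ − 2 = 22
Two-sided p-value ≈ 0.1460
Since p ≈ 0.1460 > α = 0.01, fail to reject H0; the evidence is not statistically significant.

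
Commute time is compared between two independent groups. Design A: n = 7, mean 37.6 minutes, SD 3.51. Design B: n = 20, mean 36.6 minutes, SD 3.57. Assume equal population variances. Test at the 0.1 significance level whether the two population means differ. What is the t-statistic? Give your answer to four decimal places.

Let group 1 = design A, group 2 = design B. H0: μ_1 = μ_2; H1: μ_1 ≠ μ_2 (two-sample pooled-variance t-test, two-sided).
s_p² = [(7−1)·3.51² + (20−1)·3.57²]/(7+20−2) = 12.6429
t = (37.6 − 36.6)/√[12.6429·(1/7 + 1/20)] = 0.6404
df = n₁ + n₂ − 2 = 25
Two-sided p-value ≈ 0.5277
Since p ≈ 0.5277 > α = 0.1, fail to reject H0; the evidence is not statistically significant.

0.6404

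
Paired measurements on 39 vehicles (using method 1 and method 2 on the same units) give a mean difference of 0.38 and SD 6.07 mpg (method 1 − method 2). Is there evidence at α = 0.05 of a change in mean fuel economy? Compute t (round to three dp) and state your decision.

H0: μ_d = 0; H1: μ_d ≠ 0 (paired t-test on the differences, two-sided).
t = d̄/(s_d/√n) = 0.38/(6.07/√39) = 0.391
df = n − 1 = 38
Two-sided p-value ≈ 0.6980
Since p ≈ 0.6980 > α = 0.05, fail to reject H0; the data do not provide sufficient evidence against H0.

t = 0.391; fail to reject H0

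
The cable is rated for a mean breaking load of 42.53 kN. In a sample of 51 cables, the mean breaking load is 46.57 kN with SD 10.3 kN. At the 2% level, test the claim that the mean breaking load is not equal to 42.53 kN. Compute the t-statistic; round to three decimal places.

H0: μ = 42.53; H1: μ ≠ 42.53 (one-sample t-test, two-sided).
t = (x̄ − μ₀)/(s/√n) = (46.57 − 42.53)/(10.3/√51) = 2.801
df = n − 1 = 50
Two-sided p-value ≈ 0.0072
Since p ≈ 0.0072 < α = 0.02, reject H0; the evidence is statistically significant.

2.801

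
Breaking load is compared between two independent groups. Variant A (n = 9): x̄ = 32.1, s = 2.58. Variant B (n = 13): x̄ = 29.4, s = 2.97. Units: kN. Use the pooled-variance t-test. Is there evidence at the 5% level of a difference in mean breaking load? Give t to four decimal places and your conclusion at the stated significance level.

Let group 1 = variant A, group 2 = variant B. H0: μ_1 = μ_2; H1: μ_1 ≠ μ_2 (two-sample pooled-variance t-test, two-sided).
s_p² = [(9−1)·2.58² + (13−1)·2.97²]/(9+13−2) = 7.9551
t = (32.1 − 29.4)/√[7.9551·(1/9 + 1/13)] = 2.2076
df = n₁ + n₂ − 2 = 20
Two-sided p-value ≈ 0.039
Since p ≈ 0.039 < α = 0.05, reject H0; the evidence is statistically significant.

t = 2.2076; reject H0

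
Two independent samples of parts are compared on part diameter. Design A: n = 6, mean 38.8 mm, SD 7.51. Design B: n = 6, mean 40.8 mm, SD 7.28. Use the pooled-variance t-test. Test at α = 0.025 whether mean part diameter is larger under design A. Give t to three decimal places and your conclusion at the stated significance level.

Let group 1 = design A, group 2 = design B. H0: μ_1 = μ_2; H1: μ_1 > μ_2 (two-sample pooled-variance t-test, right-tailed).
s_p² = [(6−1)·7.51² + (6−1)·7.28²]/(6+6−2) = 54.6993
t = (38.8 − 40.8)/√[54.6993·(1/6 + 1/6)] = -0.468
df = n₁ + n₂ − 2 = 10
p-value = P(T ≥ -0.468) ≈ 0.6752
Since p ≈ 0.6752 > α = 0.025, fail to reject H0; the data do not provide sufficient evidence against H0.

t = -0.468; fail to reject H0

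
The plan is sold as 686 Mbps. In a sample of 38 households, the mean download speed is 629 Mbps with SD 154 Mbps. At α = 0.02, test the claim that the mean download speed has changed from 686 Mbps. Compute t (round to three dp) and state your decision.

t = -2.282; fail to reject H0

H0: μ = 686; H1: μ ≠ 686 (one-sample t-test, two-sided).
t = (x̄ − μ₀)/(s/√n) = (629 − 686)/(154/√38) = -2.282
df = n − 1 = 37
Two-sided p-value ≈ 0.0284
Since p ≈ 0.0284 > α = 0.02, fail to reject H0; the data do not provide sufficient evidence against H0.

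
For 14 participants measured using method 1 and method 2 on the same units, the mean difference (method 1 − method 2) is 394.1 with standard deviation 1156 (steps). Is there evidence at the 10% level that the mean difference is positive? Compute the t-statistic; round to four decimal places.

H0: μ_d = 0; H1: μ_d > 0 (paired t-test on the differences, right-tailed).
t = d̄/(s_d/√n) = 394.1/(1156/√14) = 1.2756
df = n − 1 = 13
p-value = P(T ≥ 1.2756) ≈ 0.1122
Since p ≈ 0.1122 > α = 0.1, fail to reject H0; the evidence is not statistically significant.

1.2756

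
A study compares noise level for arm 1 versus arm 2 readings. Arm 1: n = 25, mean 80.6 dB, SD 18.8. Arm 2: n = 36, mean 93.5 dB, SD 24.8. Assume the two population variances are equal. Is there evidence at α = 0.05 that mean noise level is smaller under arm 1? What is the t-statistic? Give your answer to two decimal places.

-2.20

Let group 1 = arm 1, group 2 = arm 2. H0: μ_1 = μ_2; H1: μ_1 < μ_2 (two-sample pooled-variance t-test, left-tailed).
s_p² = [(25−1)·18.8² + (36−1)·24.8²]/(25+36−2) = 508.626
t = (80.6 − 93.5)/√[508.626·(1/25 + 1/36)] = -2.20
df = n₁ + n₂ − 2 = 59
p-value = P(T ≤ -2.20) ≈ 0.0160
Since p ≈ 0.0160 < α = 0.05, reject H0; the data support H1.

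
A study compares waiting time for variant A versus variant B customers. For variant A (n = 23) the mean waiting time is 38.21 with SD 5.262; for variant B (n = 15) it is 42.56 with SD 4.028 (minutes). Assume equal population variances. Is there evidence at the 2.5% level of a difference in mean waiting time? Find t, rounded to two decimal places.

-2.72

Let group 1 = variant A, group 2 = variant B. H0: μ_1 = μ_2; H1: μ_1 ≠ μ_2 (two-sample pooled-variance t-test, two-sided).
s_p² = [(23−1)·5.262² + (15−1)·4.028²]/(23+15−2) = 23.2305
t = (38.21 − 42.56)/√[23.2305·(1/23 + 1/15)] = -2.72
df = n₁ + n₂ − 2 = 36
Two-sided p-value ≈ 0.0100
Since p ≈ 0.0100 < α = 0.025, reject H0; the evidence is statistically significant.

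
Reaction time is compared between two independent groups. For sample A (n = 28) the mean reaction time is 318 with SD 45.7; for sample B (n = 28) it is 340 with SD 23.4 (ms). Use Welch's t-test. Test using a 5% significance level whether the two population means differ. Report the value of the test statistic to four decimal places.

Let group 1 = sample A, group 2 = sample B. H0: μ_1 = μ_2; H1: μ_1 ≠ μ_2 (Welch's two-sample t-test, two-sided).
t = (x̄_1 − x̄_2)/√(s_1²/n_1 + s_2²/n_2) = (318 − 340)/√(45.7²/28 + 23.4²/28) = -2.2674
Welch–Satterthwaite df ≈ 40.25
Two-sided p-value ≈ 0.029
Since p ≈ 0.029 < α = 0.05, reject H0; the evidence is statistically significant.

-2.2674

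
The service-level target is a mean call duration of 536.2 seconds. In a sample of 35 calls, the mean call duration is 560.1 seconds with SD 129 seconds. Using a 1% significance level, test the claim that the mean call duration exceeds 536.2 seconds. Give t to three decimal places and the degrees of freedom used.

H0: μ = 536.2; H1: μ > 536.2 (one-sample t-test, right-tailed).
t = (x̄ − μ₀)/(s/√n) = (560.1 − 536.2)/(129/√35) = 1.096
df = n − 1 = 34
p-value = P(T ≥ 1.096) ≈ 0.140
Since p ≈ 0.140 > α = 0.01, fail to reject H0; the evidence is not statistically significant.

t = 1.096, df = 34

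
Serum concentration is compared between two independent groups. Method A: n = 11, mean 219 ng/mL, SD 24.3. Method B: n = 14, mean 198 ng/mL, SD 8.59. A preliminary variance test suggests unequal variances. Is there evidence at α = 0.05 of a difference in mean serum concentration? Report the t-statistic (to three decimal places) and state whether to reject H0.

Let group 1 = method A, group 2 = method B. H0: μ_1 = μ_2; H1: μ_1 ≠ μ_2 (Welch's two-sample t-test, two-sided).
t = (x̄_1 − x̄_2)/√(s_1²/n_1 + s_2²/n_2) = (219 − 198)/√(24.3²/11 + 8.59²/14) = 2.735
Welch–Satterthwaite df ≈ 11.97
Two-sided p-value ≈ 0.018
Since p ≈ 0.018 < α = 0.05, reject H0; the data support H1.

t = 2.735; reject H0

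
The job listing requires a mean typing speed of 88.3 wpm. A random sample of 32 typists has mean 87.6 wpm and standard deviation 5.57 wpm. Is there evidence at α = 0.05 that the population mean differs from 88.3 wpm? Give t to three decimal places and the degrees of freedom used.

t = -0.711, df = 31

H0: μ = 88.3; H1: μ ≠ 88.3 (one-sample t-test, two-sided).
t = (x̄ − μ₀)/(s/√n) = (87.6 − 88.3)/(5.57/√32) = -0.711
df = n − 1 = 31
Two-sided p-value ≈ 0.482
Since p ≈ 0.482 > α = 0.05, fail to reject H0; the evidence is not statistically significant.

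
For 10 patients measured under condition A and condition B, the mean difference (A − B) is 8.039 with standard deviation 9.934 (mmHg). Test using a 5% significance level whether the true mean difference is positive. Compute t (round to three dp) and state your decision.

t = 2.559; reject H0

H0: μ_d = 0; H1: μ_d > 0 (paired t-test on the differences, right-tailed).
t = d̄/(s_d/√n) = 8.039/(9.934/√10) = 2.559
df = n − 1 = 9
p-value = P(T ≥ 2.559) ≈ 0.015
Since p ≈ 0.015 < α = 0.05, reject H0; the evidence is statistically significant.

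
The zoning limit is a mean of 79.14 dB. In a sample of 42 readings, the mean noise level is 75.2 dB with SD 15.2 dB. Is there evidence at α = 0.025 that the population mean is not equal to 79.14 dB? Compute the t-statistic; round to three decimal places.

-1.680

H0: μ = 79.14; H1: μ ≠ 79.14 (one-sample t-test, two-sided).
t = (x̄ − μ₀)/(s/√n) = (75.2 − 79.14)/(15.2/√42) = -1.680
df = n − 1 = 41
Two-sided p-value ≈ 0.1006
Since p ≈ 0.1006 > α = 0.025, fail to reject H0; the evidence is not statistically significant.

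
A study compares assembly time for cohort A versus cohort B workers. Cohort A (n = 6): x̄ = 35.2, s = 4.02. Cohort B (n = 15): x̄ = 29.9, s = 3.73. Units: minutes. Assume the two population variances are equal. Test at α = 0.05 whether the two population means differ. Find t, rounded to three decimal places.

2.881

Let group 1 = cohort A, group 2 = cohort B. H0: μ_1 = μ_2; H1: μ_1 ≠ μ_2 (two-sample pooled-variance t-test, two-sided).
s_p² = [(6−1)·4.02² + (15−1)·3.73²]/(6+15−2) = 14.5043
t = (35.2 − 29.9)/√[14.5043·(1/6 + 1/15)] = 2.881
df = n₁ + n₂ − 2 = 19
Two-sided p-value ≈ 0.010
Since p ≈ 0.010 < α = 0.05, reject H0; the data support H1.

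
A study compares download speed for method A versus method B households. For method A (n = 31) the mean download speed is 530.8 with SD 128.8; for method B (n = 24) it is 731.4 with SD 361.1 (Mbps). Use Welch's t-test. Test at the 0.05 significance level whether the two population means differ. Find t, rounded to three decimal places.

-2.597

Let group 1 = method A, group 2 = method B. H0: μ_1 = μ_2; H1: μ_1 ≠ μ_2 (Welch's two-sample t-test, two-sided).
t = (x̄_1 − x̄_2)/√(s_1²/n_1 + s_2²/n_2) = (530.8 − 731.4)/√(128.8²/31 + 361.1²/24) = -2.597
Welch–Satterthwaite df ≈ 27.55
Two-sided p-value ≈ 0.015
Since p ≈ 0.015 < α = 0.05, reject H0; the data support H1.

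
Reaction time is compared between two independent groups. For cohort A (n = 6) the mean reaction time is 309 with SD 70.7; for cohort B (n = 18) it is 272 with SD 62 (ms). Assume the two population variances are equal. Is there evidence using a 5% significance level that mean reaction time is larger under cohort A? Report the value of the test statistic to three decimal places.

Let group 1 = cohort A, group 2 = cohort B. H0: μ_1 = μ_2; H1: μ_1 > μ_2 (two-sample pooled-variance t-test, right-tailed).
s_p² = [(6−1)·70.7² + (18−1)·62²]/(6+18−2) = 4106.38
t = (309 − 272)/√[4106.38·(1/6 + 1/18)] = 1.225
df = n₁ + n₂ − 2 = 22
p-value = P(T ≥ 1.225) ≈ 0.117
Since p ≈ 0.117 > α = 0.05, fail to reject H0; the evidence is not statistically significant.

1.225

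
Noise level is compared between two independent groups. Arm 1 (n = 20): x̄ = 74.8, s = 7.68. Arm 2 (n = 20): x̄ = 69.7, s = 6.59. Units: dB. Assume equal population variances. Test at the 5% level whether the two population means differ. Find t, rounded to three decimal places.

Let group 1 = arm 1, group 2 = arm 2. H0: μ_1 = μ_2; H1: μ_1 ≠ μ_2 (two-sample pooled-variance t-test, two-sided).
s_p² = [(20−1)·7.68² + (20−1)·6.59²]/(20+20−2) = 51.2052
t = (74.8 − 69.7)/√[51.2052·(1/20 + 1/20)] = 2.254
df = n₁ + n₂ − 2 = 38
Two-sided p-value ≈ 0.030
Since p ≈ 0.030 < α = 0.05, reject H0; the data support H1.

2.254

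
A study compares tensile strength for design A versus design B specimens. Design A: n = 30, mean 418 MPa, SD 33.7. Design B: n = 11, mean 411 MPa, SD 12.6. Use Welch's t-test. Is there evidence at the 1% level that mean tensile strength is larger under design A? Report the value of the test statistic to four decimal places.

0.9680

Let group 1 = design A, group 2 = design B. H0: μ_1 = μ_2; H1: μ_1 > μ_2 (Welch's two-sample t-test, right-tailed).
t = (x̄_1 − x̄_2)/√(s_1²/n_1 + s_2²/n_2) = (418 − 411)/√(33.7²/30 + 12.6²/11) = 0.9680
Welch–Satterthwaite df ≈ 38.92
p-value = P(T ≥ 0.9680) ≈ 0.1695
Since p ≈ 0.1695 > α = 0.01, fail to reject H0; the evidence is not statistically significant.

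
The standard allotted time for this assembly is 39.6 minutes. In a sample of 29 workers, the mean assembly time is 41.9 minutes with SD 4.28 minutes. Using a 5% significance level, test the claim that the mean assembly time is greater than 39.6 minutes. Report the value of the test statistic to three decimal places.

H0: μ = 39.6; H1: μ > 39.6 (one-sample t-test, right-tailed).
t = (x̄ − μ₀)/(s/√n) = (41.9 − 39.6)/(4.28/√29) = 2.894
df = n − 1 = 28
p-value = P(T ≥ 2.894) ≈ 0.0036
Since p ≈ 0.0036 < α = 0.05, reject H0; the data support H1.

2.894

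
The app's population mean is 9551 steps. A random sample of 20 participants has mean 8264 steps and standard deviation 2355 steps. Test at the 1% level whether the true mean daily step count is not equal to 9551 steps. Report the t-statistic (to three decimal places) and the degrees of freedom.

t = -2.444, df = 19

H0: μ = 9551; H1: μ ≠ 9551 (one-sample t-test, two-sided).
t = (x̄ − μ₀)/(s/√n) = (8264 − 9551)/(2355/√20) = -2.444
df = n − 1 = 19
Two-sided p-value ≈ 0.0245
Since p ≈ 0.0245 > α = 0.01, fail to reject H0; the evidence is not statistically significant.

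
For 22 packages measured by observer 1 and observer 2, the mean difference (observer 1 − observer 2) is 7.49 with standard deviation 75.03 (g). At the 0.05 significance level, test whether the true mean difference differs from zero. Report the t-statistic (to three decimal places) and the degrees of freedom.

H0: μ_d = 0; H1: μ_d ≠ 0 (paired t-test on the differences, two-sided).
t = d̄/(s_d/√n) = 7.49/(75.03/√22) = 0.468
df = n − 1 = 21
Two-sided p-value ≈ 0.6444
Since p ≈ 0.6444 > α = 0.05, fail to reject H0; the evidence is not statistically significant.

t = 0.468, df = 21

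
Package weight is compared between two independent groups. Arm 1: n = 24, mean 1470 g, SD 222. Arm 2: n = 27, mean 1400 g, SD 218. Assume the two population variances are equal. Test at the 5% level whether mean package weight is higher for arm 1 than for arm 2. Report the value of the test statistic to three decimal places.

Let group 1 = arm 1, group 2 = arm 2. H0: μ_1 = μ_2; H1: μ_1 > μ_2 (two-sample pooled-variance t-test, right-tailed).
s_p² = [(24−1)·222² + (27−1)·218²]/(24+27−2) = 48350.1
t = (1470 − 1400)/√[48350.1·(1/24 + 1/27)] = 1.135
df = n₁ + n₂ − 2 = 49
p-value = P(T ≥ 1.135) ≈ 0.131
Since p ≈ 0.131 > α = 0.05, fail to reject H0; the evidence is not statistically significant.

1.135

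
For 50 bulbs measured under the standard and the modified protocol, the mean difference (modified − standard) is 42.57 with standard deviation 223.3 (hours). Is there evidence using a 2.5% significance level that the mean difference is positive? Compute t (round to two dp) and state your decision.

H0: μ_d = 0; H1: μ_d > 0 (paired t-test on the differences, right-tailed).
t = d̄/(s_d/√n) = 42.57/(223.3/√50) = 1.35
df = n − 1 = 49
p-value = P(T ≥ 1.35) ≈ 0.0919
Since p ≈ 0.0919 > α = 0.025, fail to reject H0; the evidence is not statistically significant.

t = 1.35; fail to reject H0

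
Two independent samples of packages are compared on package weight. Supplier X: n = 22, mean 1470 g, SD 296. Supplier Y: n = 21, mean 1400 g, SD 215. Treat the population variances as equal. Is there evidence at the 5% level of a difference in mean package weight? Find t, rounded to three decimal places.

Let group 1 = supplier X, group 2 = supplier Y. H0: μ_1 = μ_2; H1: μ_1 ≠ μ_2 (two-sample pooled-variance t-test, two-sided).
s_p² = [(22−1)·296² + (21−1)·215²]/(22+21−2) = 67425.3
t = (1470 − 1400)/√[67425.3·(1/22 + 1/21)] = 0.884
df = n₁ + n₂ − 2 = 41
Two-sided p-value ≈ 0.382
Since p ≈ 0.382 > α = 0.05, fail to reject H0; the evidence is not statistically significant.

0.884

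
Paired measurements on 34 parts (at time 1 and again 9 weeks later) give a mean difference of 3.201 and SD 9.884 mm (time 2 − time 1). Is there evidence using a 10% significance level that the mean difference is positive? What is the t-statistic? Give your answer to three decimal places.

H0: μ_d = 0; H1: μ_d > 0 (paired t-test on the differences, right-tailed).
t = d̄/(s_d/√n) = 3.201/(9.884/√34) = 1.888
df = n − 1 = 33
p-value = P(T ≥ 1.888) ≈ 0.0339
Since p ≈ 0.0339 < α = 0.1, reject H0; the evidence is statistically significant.

1.888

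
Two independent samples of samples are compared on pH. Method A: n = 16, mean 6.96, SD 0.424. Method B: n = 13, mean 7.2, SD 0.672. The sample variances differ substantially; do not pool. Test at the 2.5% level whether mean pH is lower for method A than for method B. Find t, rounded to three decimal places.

Let group 1 = method A, group 2 = method B. H0: μ_1 = μ_2; H1: μ_1 < μ_2 (Welch's two-sample t-test, left-tailed).
t = (x̄_1 − x̄_2)/√(s_1²/n_1 + s_2²/n_2) = (6.96 − 7.2)/√(0.424²/16 + 0.672²/13) = -1.119
Welch–Satterthwaite df ≈ 19.40
p-value = P(T ≤ -1.119) ≈ 0.1383
Since p ≈ 0.1383 > α = 0.025, fail to reject H0; the data do not provide sufficient evidence against H0.

-1.119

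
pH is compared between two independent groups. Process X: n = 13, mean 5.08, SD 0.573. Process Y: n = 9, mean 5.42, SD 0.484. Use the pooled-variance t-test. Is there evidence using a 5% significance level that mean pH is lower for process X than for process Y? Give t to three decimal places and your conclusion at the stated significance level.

t = -1.454; fail to reject H0

Let group 1 = process X, group 2 = process Y. H0: μ_1 = μ_2; H1: μ_1 < μ_2 (two-sample pooled-variance t-test, left-tailed).
s_p² = [(13−1)·0.573² + (9−1)·0.484²]/(13+9−2) = 0.2907
t = (5.08 − 5.42)/√[0.2907·(1/13 + 1/9)] = -1.454
df = n₁ + n₂ − 2 = 20
p-value = P(T ≤ -1.454) ≈ 0.081
Since p ≈ 0.081 > α = 0.05, fail to reject H0; the data do not provide sufficient evidence against H0.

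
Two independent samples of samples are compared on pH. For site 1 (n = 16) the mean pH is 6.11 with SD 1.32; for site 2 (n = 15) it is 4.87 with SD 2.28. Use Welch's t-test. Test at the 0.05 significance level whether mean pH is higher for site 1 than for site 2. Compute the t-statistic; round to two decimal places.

Let group 1 = site 1, group 2 = site 2. H0: μ_1 = μ_2; H1: μ_1 > μ_2 (Welch's two-sample t-test, right-tailed).
t = (x̄_1 − x̄_2)/√(s_1²/n_1 + s_2²/n_2) = (6.11 − 4.87)/√(1.32²/16 + 2.28²/15) = 1.84
Welch–Satterthwaite df ≈ 22.14
p-value = P(T ≥ 1.84) ≈ 0.040
Since p ≈ 0.040 < α = 0.05, reject H0; the data support H1.

1.84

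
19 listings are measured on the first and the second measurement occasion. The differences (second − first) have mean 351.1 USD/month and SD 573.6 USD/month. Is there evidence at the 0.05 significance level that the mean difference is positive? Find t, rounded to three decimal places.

2.668

H0: μ_d = 0; H1: μ_d > 0 (paired t-test on the differences, right-tailed).
t = d̄/(s_d/√n) = 351.1/(573.6/√19) = 2.668
df = n − 1 = 18
p-value = P(T ≥ 2.668) ≈ 0.008
Since p ≈ 0.008 < α = 0.05, reject H0; the data support H1.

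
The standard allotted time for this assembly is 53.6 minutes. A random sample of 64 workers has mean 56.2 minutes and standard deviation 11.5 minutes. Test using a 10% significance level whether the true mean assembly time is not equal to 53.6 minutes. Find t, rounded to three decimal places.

H0: μ = 53.6; H1: μ ≠ 53.6 (one-sample t-test, two-sided).
t = (x̄ − μ₀)/(s/√n) = (56.2 − 53.6)/(11.5/√64) = 1.809
df = n − 1 = 63
Two-sided p-value ≈ 0.0753
Since p ≈ 0.0753 < α = 0.1, reject H0; the data support H1.

1.809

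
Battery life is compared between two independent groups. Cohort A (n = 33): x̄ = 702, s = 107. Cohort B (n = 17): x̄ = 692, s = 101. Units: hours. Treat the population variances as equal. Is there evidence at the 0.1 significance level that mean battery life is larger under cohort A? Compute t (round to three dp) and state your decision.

Let group 1 = cohort A, group 2 = cohort B. H0: μ_1 = μ_2; H1: μ_1 > μ_2 (two-sample pooled-variance t-test, right-tailed).
s_p² = [(33−1)·107² + (17−1)·101²]/(33+17−2) = 11033
t = (702 − 692)/√[11033·(1/33 + 1/17)] = 0.319
df = n₁ + n₂ − 2 = 48
p-value = P(T ≥ 0.319) ≈ 0.376
Since p ≈ 0.376 > α = 0.1, fail to reject H0; the data do not provide sufficient evidence against H0.

t = 0.319; fail to reject H0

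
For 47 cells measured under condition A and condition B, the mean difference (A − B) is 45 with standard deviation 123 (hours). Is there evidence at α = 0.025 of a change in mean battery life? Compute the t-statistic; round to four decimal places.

H0: μ_d = 0; H1: μ_d ≠ 0 (paired t-test on the differences, two-sided).
t = d̄/(s_d/√n) = 45/(123/√47) = 2.5082
df = n − 1 = 46
Two-sided p-value ≈ 0.0157
Since p ≈ 0.0157 < α = 0.025, reject H0; the data support H1.

2.5082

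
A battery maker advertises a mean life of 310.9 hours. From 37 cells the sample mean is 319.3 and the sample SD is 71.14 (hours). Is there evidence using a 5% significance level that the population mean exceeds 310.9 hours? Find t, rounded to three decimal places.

H0: μ = 310.9; H1: μ > 310.9 (one-sample t-test, right-tailed).
t = (x̄ − μ₀)/(s/√n) = (319.3 − 310.9)/(71.14/√37) = 0.718
df = n − 1 = 36
p-value = P(T ≥ 0.718) ≈ 0.239
Since p ≈ 0.239 > α = 0.05, fail to reject H0; the evidence is not statistically significant.

0.718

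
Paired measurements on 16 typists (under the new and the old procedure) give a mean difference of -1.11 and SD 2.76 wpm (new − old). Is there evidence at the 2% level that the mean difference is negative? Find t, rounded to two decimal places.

-1.61

H0: μ_d = 0; H1: μ_d < 0 (paired t-test on the differences, left-tailed).
t = d̄/(s_d/√n) = -1.11/(2.76/√16) = -1.61
df = n − 1 = 15
p-value = P(T ≤ -1.61) ≈ 0.064
Since p ≈ 0.064 > α = 0.02, fail to reject H0; the evidence is not statistically significant.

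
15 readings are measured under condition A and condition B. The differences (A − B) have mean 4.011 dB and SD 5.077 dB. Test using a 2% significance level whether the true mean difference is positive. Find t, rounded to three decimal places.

H0: μ_d = 0; H1: μ_d > 0 (paired t-test on the differences, right-tailed).
t = d̄/(s_d/√n) = 4.011/(5.077/√15) = 3.060
df = n − 1 = 14
p-value = P(T ≥ 3.060) ≈ 0.0042
Since p ≈ 0.0042 < α = 0.02, reject H0; the data support H1.

3.060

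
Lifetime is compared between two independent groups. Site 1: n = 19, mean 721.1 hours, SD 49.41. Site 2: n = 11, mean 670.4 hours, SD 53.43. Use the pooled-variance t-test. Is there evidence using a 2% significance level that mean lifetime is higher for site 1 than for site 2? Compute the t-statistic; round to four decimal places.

Let group 1 = site 1, group 2 = site 2. H0: μ_1 = μ_2; H1: μ_1 > μ_2 (two-sample pooled-variance t-test, right-tailed).
s_p² = [(19−1)·49.41² + (11−1)·53.43²]/(19+11−2) = 2589
t = (721.1 − 670.4)/√[2589·(1/19 + 1/11)] = 2.6300
df = n₁ + n₂ − 2 = 28
p-value = P(T ≥ 2.6300) ≈ 0.007
Since p ≈ 0.007 < α = 0.02, reject H0; the evidence is statistically significant.

2.6300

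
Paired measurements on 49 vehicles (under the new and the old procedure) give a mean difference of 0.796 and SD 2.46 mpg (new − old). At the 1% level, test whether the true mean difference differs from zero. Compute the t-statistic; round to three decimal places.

H0: μ_d = 0; H1: μ_d ≠ 0 (paired t-test on the differences, two-sided).
t = d̄/(s_d/√n) = 0.796/(2.46/√49) = 2.265
df = n − 1 = 48
Two-sided p-value ≈ 0.0281
Since p ≈ 0.0281 > α = 0.01, fail to reject H0; the evidence is not statistically significant.

2.265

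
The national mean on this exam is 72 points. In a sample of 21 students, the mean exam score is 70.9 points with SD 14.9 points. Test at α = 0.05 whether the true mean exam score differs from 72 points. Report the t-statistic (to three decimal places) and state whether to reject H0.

H0: μ = 72; H1: μ ≠ 72 (one-sample t-test, two-sided).
t = (x̄ − μ₀)/(s/√n) = (70.9 − 72)/(14.9/√21) = -0.338
df = n − 1 = 20
Two-sided p-value ≈ 0.7387
Since p ≈ 0.7387 > α = 0.05, fail to reject H0; the data do not provide sufficient evidence against H0.

t = -0.338; fail to reject H0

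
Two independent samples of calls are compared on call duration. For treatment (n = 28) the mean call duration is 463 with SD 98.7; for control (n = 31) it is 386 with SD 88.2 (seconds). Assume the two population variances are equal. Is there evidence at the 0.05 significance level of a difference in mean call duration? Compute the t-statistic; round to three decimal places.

Let group 1 = treatment, group 2 = control. H0: μ_1 = μ_2; H1: μ_1 ≠ μ_2 (two-sample pooled-variance t-test, two-sided).
s_p² = [(28−1)·98.7² + (31−1)·88.2²]/(28+31−2) = 8708.82
t = (463 − 386)/√[8708.82·(1/28 + 1/31)] = 3.165
df = n₁ + n₂ − 2 = 57
Two-sided p-value ≈ 0.0025
Since p ≈ 0.0025 < α = 0.05, reject H0; the data support H1.

3.165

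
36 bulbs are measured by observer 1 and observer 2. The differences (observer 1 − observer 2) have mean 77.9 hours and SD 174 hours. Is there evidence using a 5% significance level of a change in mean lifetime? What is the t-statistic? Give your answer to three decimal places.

H0: μ_d = 0; H1: μ_d ≠ 0 (paired t-test on the differences, two-sided).
t = d̄/(s_d/√n) = 77.9/(174/√36) = 2.686
df = n − 1 = 35
Two-sided p-value ≈ 0.011
Since p ≈ 0.011 < α = 0.05, reject H0; the data support H1.

2.686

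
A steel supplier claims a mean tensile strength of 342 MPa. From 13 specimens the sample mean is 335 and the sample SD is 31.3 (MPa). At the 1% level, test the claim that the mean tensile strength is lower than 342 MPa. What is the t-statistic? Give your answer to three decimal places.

-0.806

H0: μ = 342; H1: μ < 342 (one-sample t-test, left-tailed).
t = (x̄ − μ₀)/(s/√n) = (335 − 342)/(31.3/√13) = -0.806
df = n − 1 = 12
p-value = P(T ≤ -0.806) ≈ 0.2179
Since p ≈ 0.2179 > α = 0.01, fail to reject H0; the data do not provide sufficient evidence against H0.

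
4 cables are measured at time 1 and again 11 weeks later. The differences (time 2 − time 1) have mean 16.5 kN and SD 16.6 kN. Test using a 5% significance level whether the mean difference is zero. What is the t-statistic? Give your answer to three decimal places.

1.988

H0: μ_d = 0; H1: μ_d ≠ 0 (paired t-test on the differences, two-sided).
t = d̄/(s_d/√n) = 16.5/(16.6/√4) = 1.988
df = n − 1 = 3
Two-sided p-value ≈ 0.141
Since p ≈ 0.141 > α = 0.05, fail to reject H0; the evidence is not statistically significant.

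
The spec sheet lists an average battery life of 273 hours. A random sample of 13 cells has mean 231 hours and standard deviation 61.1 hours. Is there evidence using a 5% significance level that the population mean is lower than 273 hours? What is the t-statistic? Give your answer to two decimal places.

H0: μ = 273; H1: μ < 273 (one-sample t-test, left-tailed).
t = (x̄ − μ₀)/(s/√n) = (231 − 273)/(61.1/√13) = -2.48
df = n − 1 = 12
p-value = P(T ≤ -2.48) ≈ 0.015
Since p ≈ 0.015 < α = 0.05, reject H0; the data support H1.

-2.48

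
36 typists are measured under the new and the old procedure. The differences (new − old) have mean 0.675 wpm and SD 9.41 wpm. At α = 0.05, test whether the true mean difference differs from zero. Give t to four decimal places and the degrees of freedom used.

H0: μ_d = 0; H1: μ_d ≠ 0 (paired t-test on the differences, two-sided).
t = d̄/(s_d/√n) = 0.675/(9.41/√36) = 0.4304
df = n − 1 = 35
Two-sided p-value ≈ 0.6695
Since p ≈ 0.6695 > α = 0.05, fail to reject H0; the data do not provide sufficient evidence against H0.

t = 0.4304, df = 35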